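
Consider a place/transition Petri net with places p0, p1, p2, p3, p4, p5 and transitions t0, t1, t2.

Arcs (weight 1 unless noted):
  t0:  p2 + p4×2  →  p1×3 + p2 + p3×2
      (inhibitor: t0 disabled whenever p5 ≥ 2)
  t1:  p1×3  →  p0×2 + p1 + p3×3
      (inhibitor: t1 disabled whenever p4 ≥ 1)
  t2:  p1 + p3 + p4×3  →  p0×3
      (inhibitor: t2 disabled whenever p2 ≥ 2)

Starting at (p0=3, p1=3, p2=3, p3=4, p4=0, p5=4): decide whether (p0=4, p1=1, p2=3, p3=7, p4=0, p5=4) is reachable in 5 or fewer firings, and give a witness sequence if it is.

depth 0: 1 marking
depth 1: 2 markings reached so far
depth 2: 2 markings reached so far
(frontier empty at depth 2; search complete)
target is not among the 2 markings reachable within 5 steps

NO — not reachable within 5 firings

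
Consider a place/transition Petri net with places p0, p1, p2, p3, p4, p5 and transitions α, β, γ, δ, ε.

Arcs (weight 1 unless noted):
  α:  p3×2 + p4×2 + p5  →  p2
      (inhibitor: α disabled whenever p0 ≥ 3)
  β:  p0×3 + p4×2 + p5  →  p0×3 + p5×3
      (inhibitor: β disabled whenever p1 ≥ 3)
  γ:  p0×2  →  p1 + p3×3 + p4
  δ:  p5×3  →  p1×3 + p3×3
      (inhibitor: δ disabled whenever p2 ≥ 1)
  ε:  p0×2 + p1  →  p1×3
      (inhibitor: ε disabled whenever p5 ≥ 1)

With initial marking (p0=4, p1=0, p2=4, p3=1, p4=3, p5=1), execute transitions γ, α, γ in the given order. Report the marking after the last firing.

(p0=0, p1=2, p2=5, p3=5, p4=3, p5=0)

step 1: fire γ:  (p0=4, p1=0, p2=4, p3=1, p4=3, p5=1) → (p0=2, p1=1, p2=4, p3=4, p4=4, p5=1)
step 2: fire α:  (p0=2, p1=1, p2=4, p3=4, p4=4, p5=1) → (p0=2, p1=1, p2=5, p3=2, p4=2, p5=0)
step 3: fire γ:  (p0=2, p1=1, p2=5, p3=2, p4=2, p5=0) → (p0=0, p1=2, p2=5, p3=5, p4=3, p5=0)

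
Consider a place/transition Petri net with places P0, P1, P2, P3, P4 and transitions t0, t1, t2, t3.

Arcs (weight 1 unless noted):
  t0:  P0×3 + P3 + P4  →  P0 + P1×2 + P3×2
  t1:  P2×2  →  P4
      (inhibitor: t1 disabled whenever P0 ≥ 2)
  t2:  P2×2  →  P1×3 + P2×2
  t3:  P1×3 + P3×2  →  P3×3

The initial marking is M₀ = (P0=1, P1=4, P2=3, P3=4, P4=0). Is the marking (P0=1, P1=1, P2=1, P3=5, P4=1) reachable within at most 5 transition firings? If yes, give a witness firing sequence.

step 1: fire t1:  (P0=1, P1=4, P2=3, P3=4, P4=0) → (P0=1, P1=4, P2=1, P3=4, P4=1)
step 2: fire t3:  (P0=1, P1=4, P2=1, P3=4, P4=1) → (P0=1, P1=1, P2=1, P3=5, P4=1)

YES — reachable via ⟨t1, t3⟩ (2 firings)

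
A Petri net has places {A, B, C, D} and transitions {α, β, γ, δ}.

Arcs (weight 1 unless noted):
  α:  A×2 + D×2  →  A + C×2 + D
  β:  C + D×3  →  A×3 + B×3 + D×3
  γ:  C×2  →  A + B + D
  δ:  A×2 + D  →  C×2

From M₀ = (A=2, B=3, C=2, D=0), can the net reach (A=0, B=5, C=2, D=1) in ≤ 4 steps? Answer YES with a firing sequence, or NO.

depth 0: 1 marking
depth 1: 2 markings reached so far
depth 2: 3 markings reached so far
depth 3: 4 markings reached so far
depth 4: 5 markings reached so far
target is not among the 5 markings reachable within 4 steps

NO — not reachable within 4 firings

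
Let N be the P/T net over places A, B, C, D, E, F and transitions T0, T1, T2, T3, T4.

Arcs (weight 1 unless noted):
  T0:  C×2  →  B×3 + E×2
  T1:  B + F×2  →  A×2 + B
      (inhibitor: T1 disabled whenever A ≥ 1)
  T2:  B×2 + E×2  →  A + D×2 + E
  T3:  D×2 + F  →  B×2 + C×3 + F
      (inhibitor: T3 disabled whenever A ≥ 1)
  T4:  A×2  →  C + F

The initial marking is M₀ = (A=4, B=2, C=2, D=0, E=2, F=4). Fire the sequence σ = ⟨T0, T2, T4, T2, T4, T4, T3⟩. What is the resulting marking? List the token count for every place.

(A=0, B=3, C=6, D=2, E=2, F=7)

step 1: fire T0:  (A=4, B=2, C=2, D=0, E=2, F=4) → (A=4, B=5, C=0, D=0, E=4, F=4)
step 2: fire T2:  (A=4, B=5, C=0, D=0, E=4, F=4) → (A=5, B=3, C=0, D=2, E=3, F=4)
step 3: fire T4:  (A=5, B=3, C=0, D=2, E=3, F=4) → (A=3, B=3, C=1, D=2, E=3, F=5)
step 4: fire T2:  (A=3, B=3, C=1, D=2, E=3, F=5) → (A=4, B=1, C=1, D=4, E=2, F=5)
step 5: fire T4:  (A=4, B=1, C=1, D=4, E=2, F=5) → (A=2, B=1, C=2, D=4, E=2, F=6)
step 6: fire T4:  (A=2, B=1, C=2, D=4, E=2, F=6) → (A=0, B=1, C=3, D=4, E=2, F=7)
step 7: fire T3:  (A=0, B=1, C=3, D=4, E=2, F=7) → (A=0, B=3, C=6, D=2, E=2, F=7)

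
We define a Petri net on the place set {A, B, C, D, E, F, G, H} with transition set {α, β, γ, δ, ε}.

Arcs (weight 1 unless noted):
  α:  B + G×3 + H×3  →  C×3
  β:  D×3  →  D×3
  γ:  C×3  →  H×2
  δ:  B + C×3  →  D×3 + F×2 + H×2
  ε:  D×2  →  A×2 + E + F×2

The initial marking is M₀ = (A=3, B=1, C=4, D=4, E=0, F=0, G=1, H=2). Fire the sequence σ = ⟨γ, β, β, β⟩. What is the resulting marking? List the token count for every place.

(A=3, B=1, C=1, D=4, E=0, F=0, G=1, H=4)

step 1: fire γ:  (A=3, B=1, C=4, D=4, E=0, F=0, G=1, H=2) → (A=3, B=1, C=1, D=4, E=0, F=0, G=1, H=4)
step 2: fire β:  (A=3, B=1, C=1, D=4, E=0, F=0, G=1, H=4) → (A=3, B=1, C=1, D=4, E=0, F=0, G=1, H=4)
step 3: fire β:  (A=3, B=1, C=1, D=4, E=0, F=0, G=1, H=4) → (A=3, B=1, C=1, D=4, E=0, F=0, G=1, H=4)
step 4: fire β:  (A=3, B=1, C=1, D=4, E=0, F=0, G=1, H=4) → (A=3, B=1, C=1, D=4, E=0, F=0, G=1, H=4)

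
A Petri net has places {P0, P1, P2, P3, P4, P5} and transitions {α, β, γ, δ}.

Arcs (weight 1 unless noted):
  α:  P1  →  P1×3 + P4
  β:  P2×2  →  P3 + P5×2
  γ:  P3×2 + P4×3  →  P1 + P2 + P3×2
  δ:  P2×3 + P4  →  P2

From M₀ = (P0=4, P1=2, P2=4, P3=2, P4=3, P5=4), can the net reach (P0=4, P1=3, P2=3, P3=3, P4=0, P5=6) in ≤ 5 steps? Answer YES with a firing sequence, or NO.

step 1: fire β:  (P0=4, P1=2, P2=4, P3=2, P4=3, P5=4) → (P0=4, P1=2, P2=2, P3=3, P4=3, P5=6)
step 2: fire γ:  (P0=4, P1=2, P2=2, P3=3, P4=3, P5=6) → (P0=4, P1=3, P2=3, P3=3, P4=0, P5=6)

YES — reachable via ⟨β, γ⟩ (2 firings)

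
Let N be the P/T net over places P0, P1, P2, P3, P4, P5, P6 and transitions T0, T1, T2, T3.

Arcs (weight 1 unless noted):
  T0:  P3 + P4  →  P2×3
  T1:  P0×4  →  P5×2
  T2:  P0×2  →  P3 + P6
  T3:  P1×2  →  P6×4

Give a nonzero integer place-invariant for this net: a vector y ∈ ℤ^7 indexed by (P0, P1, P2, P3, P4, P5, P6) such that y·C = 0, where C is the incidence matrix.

Incidence matrix C (rows=places, cols=transitions):
       T0   T1   T2   T3
   P0   0   -4   -2    0
   P1   0    0    0   -2
   P2   3    0    0    0
   P3  -1    0    1    0
   P4  -1    0    0    0
   P5   0    2    0    0
   P6   0    0    1    4

Candidate y = [0, 0, 1, 0, 3, 0, 0]; check y·C column-wise:
  col T0: 1·3 + 0·-1 + 3·-1 = 0
  col T1: 0·-4 + 1·0 + 3·0 + 0·2 = 0
  col T2: 0·-2 + 1·0 + 0·1 + 3·0 + 0·1 = 0
  col T3: 0·-2 + 1·0 + 3·0 + 0·4 = 0

y = (P0:0, P1:0, P2:1, P3:0, P4:3, P5:0, P6:0)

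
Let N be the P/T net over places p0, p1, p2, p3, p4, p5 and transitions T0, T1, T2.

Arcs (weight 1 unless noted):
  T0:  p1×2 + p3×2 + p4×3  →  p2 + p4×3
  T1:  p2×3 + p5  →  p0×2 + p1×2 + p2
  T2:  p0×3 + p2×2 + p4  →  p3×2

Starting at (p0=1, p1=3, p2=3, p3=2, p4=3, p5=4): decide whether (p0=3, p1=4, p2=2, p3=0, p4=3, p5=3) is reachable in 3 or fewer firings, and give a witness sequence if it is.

NO — not reachable within 3 firings

depth 0: 1 marking
depth 1: 3 markings reached so far
depth 2: 4 markings reached so far
depth 3: 5 markings reached so far
target is not among the 5 markings reachable within 3 steps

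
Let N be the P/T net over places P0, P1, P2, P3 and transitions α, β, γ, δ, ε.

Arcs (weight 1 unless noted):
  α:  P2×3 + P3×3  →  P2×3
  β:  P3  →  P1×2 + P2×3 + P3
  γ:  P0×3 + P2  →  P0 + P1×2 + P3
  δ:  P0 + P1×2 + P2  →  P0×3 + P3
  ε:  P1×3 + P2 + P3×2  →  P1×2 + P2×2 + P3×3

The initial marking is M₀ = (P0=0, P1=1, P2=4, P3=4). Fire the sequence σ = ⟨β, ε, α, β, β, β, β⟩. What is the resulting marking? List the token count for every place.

step 1: fire β:  (P0=0, P1=1, P2=4, P3=4) → (P0=0, P1=3, P2=7, P3=4)
step 2: fire ε:  (P0=0, P1=3, P2=7, P3=4) → (P0=0, P1=2, P2=8, P3=5)
step 3: fire α:  (P0=0, P1=2, P2=8, P3=5) → (P0=0, P1=2, P2=8, P3=2)
step 4: fire β:  (P0=0, P1=2, P2=8, P3=2) → (P0=0, P1=4, P2=11, P3=2)
step 5: fire β:  (P0=0, P1=4, P2=11, P3=2) → (P0=0, P1=6, P2=14, P3=2)
step 6: fire β:  (P0=0, P1=6, P2=14, P3=2) → (P0=0, P1=8, P2=17, P3=2)
step 7: fire β:  (P0=0, P1=8, P2=17, P3=2) → (P0=0, P1=10, P2=20, P3=2)

(P0=0, P1=10, P2=20, P3=2)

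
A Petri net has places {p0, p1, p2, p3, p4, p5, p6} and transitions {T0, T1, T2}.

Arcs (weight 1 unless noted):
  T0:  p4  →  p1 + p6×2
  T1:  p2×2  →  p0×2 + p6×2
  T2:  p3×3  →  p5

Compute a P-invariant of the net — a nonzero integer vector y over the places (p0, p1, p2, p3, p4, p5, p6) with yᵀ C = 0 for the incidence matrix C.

y = (p0:1, p1:0, p2:1, p3:0, p4:0, p5:0, p6:0)

Incidence matrix C (rows=places, cols=transitions):
       T0   T1   T2
   p0   0    2    0
   p1   1    0    0
   p2   0   -2    0
   p3   0    0   -3
   p4  -1    0    0
   p5   0    0    1
   p6   2    2    0

Candidate y = [1, 0, 1, 0, 0, 0, 0]; check y·C column-wise:
  col T0: 1·0 + 0·1 + 1·0 + 0·-1 + 0·2 = 0
  col T1: 1·2 + 1·-2 + 0·2 = 0
  col T2: 1·0 + 1·0 + 0·-3 + 0·1 = 0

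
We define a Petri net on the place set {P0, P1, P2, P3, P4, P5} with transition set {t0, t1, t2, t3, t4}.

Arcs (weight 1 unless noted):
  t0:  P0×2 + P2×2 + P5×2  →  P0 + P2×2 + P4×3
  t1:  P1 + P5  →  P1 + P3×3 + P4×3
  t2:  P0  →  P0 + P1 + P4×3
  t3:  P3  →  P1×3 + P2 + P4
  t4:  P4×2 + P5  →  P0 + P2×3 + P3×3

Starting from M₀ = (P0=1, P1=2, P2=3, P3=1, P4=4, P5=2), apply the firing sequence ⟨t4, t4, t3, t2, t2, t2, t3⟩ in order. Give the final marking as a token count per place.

(P0=3, P1=11, P2=11, P3=5, P4=11, P5=0)

step 1: fire t4:  (P0=1, P1=2, P2=3, P3=1, P4=4, P5=2) → (P0=2, P1=2, P2=6, P3=4, P4=2, P5=1)
step 2: fire t4:  (P0=2, P1=2, P2=6, P3=4, P4=2, P5=1) → (P0=3, P1=2, P2=9, P3=7, P4=0, P5=0)
step 3: fire t3:  (P0=3, P1=2, P2=9, P3=7, P4=0, P5=0) → (P0=3, P1=5, P2=10, P3=6, P4=1, P5=0)
step 4: fire t2:  (P0=3, P1=5, P2=10, P3=6, P4=1, P5=0) → (P0=3, P1=6, P2=10, P3=6, P4=4, P5=0)
step 5: fire t2:  (P0=3, P1=6, P2=10, P3=6, P4=4, P5=0) → (P0=3, P1=7, P2=10, P3=6, P4=7, P5=0)
step 6: fire t2:  (P0=3, P1=7, P2=10, P3=6, P4=7, P5=0) → (P0=3, P1=8, P2=10, P3=6, P4=10, P5=0)
step 7: fire t3:  (P0=3, P1=8, P2=10, P3=6, P4=10, P5=0) → (P0=3, P1=11, P2=11, P3=5, P4=11, P5=0)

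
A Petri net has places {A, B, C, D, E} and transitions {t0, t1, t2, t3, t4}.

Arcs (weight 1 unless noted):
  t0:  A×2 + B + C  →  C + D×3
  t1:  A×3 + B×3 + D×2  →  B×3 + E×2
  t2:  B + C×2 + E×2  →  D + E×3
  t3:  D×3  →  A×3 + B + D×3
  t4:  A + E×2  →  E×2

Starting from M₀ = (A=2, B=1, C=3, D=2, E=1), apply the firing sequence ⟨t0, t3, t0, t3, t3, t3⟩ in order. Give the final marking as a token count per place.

(A=10, B=3, C=3, D=8, E=1)

step 1: fire t0:  (A=2, B=1, C=3, D=2, E=1) → (A=0, B=0, C=3, D=5, E=1)
step 2: fire t3:  (A=0, B=0, C=3, D=5, E=1) → (A=3, B=1, C=3, D=5, E=1)
step 3: fire t0:  (A=3, B=1, C=3, D=5, E=1) → (A=1, B=0, C=3, D=8, E=1)
step 4: fire t3:  (A=1, B=0, C=3, D=8, E=1) → (A=4, B=1, C=3, D=8, E=1)
step 5: fire t3:  (A=4, B=1, C=3, D=8, E=1) → (A=7, B=2, C=3, D=8, E=1)
step 6: fire t3:  (A=7, B=2, C=3, D=8, E=1) → (A=10, B=3, C=3, D=8, E=1)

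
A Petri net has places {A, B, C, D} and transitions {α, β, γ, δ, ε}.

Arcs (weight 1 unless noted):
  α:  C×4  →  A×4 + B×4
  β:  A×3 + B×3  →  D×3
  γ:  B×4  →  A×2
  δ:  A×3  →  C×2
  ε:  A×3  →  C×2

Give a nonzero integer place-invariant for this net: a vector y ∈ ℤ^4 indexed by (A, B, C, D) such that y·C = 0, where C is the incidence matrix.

y = (A:2, B:1, C:3, D:3)

Incidence matrix C (rows=places, cols=transitions):
        α    β    γ    δ    ε
    A   4   -3    2   -3   -3
    B   4   -3   -4    0    0
    C  -4    0    0    2    2
    D   0    3    0    0    0

Candidate y = [2, 1, 3, 3]; check y·C column-wise:
  col α: 2·4 + 1·4 + 3·-4 + 3·0 = 0
  col β: 2·-3 + 1·-3 + 3·0 + 3·3 = 0
  col γ: 2·2 + 1·-4 + 3·0 + 3·0 = 0
  col δ: 2·-3 + 1·0 + 3·2 + 3·0 = 0
  col ε: 2·-3 + 1·0 + 3·2 + 3·0 = 0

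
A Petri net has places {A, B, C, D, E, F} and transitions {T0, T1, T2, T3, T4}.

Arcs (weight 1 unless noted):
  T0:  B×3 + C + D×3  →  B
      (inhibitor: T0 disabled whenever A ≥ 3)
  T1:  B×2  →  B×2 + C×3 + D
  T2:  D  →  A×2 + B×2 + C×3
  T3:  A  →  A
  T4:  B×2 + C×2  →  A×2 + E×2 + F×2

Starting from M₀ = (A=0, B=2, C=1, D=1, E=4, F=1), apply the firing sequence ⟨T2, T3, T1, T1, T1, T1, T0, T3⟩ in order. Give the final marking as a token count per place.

(A=2, B=2, C=15, D=1, E=4, F=1)

step 1: fire T2:  (A=0, B=2, C=1, D=1, E=4, F=1) → (A=2, B=4, C=4, D=0, E=4, F=1)
step 2: fire T3:  (A=2, B=4, C=4, D=0, E=4, F=1) → (A=2, B=4, C=4, D=0, E=4, F=1)
step 3: fire T1:  (A=2, B=4, C=4, D=0, E=4, F=1) → (A=2, B=4, C=7, D=1, E=4, F=1)
step 4: fire T1:  (A=2, B=4, C=7, D=1, E=4, F=1) → (A=2, B=4, C=10, D=2, E=4, F=1)
step 5: fire T1:  (A=2, B=4, C=10, D=2, E=4, F=1) → (A=2, B=4, C=13, D=3, E=4, F=1)
step 6: fire T1:  (A=2, B=4, C=13, D=3, E=4, F=1) → (A=2, B=4, C=16, D=4, E=4, F=1)
step 7: fire T0:  (A=2, B=4, C=16, D=4, E=4, F=1) → (A=2, B=2, C=15, D=1, E=4, F=1)
step 8: fire T3:  (A=2, B=2, C=15, D=1, E=4, F=1) → (A=2, B=2, C=15, D=1, E=4, F=1)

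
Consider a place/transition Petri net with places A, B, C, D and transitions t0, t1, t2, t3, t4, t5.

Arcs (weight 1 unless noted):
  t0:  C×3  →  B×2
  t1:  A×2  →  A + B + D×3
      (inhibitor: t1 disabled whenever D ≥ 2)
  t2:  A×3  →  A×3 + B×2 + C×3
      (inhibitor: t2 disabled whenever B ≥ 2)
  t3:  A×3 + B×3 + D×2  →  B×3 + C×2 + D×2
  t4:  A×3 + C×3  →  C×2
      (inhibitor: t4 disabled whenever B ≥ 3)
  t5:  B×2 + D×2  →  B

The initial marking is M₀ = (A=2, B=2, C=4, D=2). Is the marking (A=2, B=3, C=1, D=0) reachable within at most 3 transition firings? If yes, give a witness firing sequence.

YES — reachable via ⟨t0, t5⟩ (2 firings)

step 1: fire t0:  (A=2, B=2, C=4, D=2) → (A=2, B=4, C=1, D=2)
step 2: fire t5:  (A=2, B=4, C=1, D=2) → (A=2, B=3, C=1, D=0)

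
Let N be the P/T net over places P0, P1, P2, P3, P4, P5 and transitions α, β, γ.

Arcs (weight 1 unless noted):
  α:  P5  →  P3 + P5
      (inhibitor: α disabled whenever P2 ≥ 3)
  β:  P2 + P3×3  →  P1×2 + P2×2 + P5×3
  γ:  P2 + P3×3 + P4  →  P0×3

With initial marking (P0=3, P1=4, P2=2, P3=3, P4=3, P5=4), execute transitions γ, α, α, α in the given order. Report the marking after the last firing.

(P0=6, P1=4, P2=1, P3=3, P4=2, P5=4)

step 1: fire γ:  (P0=3, P1=4, P2=2, P3=3, P4=3, P5=4) → (P0=6, P1=4, P2=1, P3=0, P4=2, P5=4)
step 2: fire α:  (P0=6, P1=4, P2=1, P3=0, P4=2, P5=4) → (P0=6, P1=4, P2=1, P3=1, P4=2, P5=4)
step 3: fire α:  (P0=6, P1=4, P2=1, P3=1, P4=2, P5=4) → (P0=6, P1=4, P2=1, P3=2, P4=2, P5=4)
step 4: fire α:  (P0=6, P1=4, P2=1, P3=2, P4=2, P5=4) → (P0=6, P1=4, P2=1, P3=3, P4=2, P5=4)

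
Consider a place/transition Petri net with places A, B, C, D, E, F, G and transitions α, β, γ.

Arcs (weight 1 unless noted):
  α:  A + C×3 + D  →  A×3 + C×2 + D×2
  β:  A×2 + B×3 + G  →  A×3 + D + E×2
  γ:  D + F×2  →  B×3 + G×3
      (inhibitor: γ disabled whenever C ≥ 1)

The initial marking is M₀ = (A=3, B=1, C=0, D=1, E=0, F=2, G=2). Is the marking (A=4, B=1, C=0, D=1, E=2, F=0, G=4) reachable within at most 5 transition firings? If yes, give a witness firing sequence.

YES — reachable via ⟨γ, β⟩ (2 firings)

step 1: fire γ:  (A=3, B=1, C=0, D=1, E=0, F=2, G=2) → (A=3, B=4, C=0, D=0, E=0, F=0, G=5)
step 2: fire β:  (A=3, B=4, C=0, D=0, E=0, F=0, G=5) → (A=4, B=1, C=0, D=1, E=2, F=0, G=4)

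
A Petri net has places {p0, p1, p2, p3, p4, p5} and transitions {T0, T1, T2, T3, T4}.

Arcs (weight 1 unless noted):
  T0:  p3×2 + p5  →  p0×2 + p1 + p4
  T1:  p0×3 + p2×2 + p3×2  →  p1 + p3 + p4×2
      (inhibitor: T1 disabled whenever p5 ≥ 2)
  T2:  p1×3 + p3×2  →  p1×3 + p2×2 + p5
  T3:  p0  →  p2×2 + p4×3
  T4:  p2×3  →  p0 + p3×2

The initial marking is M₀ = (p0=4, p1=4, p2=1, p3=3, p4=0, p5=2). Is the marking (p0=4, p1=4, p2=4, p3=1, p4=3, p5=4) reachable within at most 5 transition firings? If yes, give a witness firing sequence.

YES — reachable via ⟨T2, T3, T4, T2⟩ (4 firings)

step 1: fire T2:  (p0=4, p1=4, p2=1, p3=3, p4=0, p5=2) → (p0=4, p1=4, p2=3, p3=1, p4=0, p5=3)
step 2: fire T3:  (p0=4, p1=4, p2=3, p3=1, p4=0, p5=3) → (p0=3, p1=4, p2=5, p3=1, p4=3, p5=3)
step 3: fire T4:  (p0=3, p1=4, p2=5, p3=1, p4=3, p5=3) → (p0=4, p1=4, p2=2, p3=3, p4=3, p5=3)
step 4: fire T2:  (p0=4, p1=4, p2=2, p3=3, p4=3, p5=3) → (p0=4, p1=4, p2=4, p3=1, p4=3, p5=4)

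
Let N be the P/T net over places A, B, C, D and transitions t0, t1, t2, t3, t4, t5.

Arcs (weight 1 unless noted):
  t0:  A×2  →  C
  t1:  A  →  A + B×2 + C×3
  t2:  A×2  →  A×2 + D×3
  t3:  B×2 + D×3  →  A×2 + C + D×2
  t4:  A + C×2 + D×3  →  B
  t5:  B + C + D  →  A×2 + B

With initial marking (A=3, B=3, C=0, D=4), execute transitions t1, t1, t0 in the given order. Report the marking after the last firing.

step 1: fire t1:  (A=3, B=3, C=0, D=4) → (A=3, B=5, C=3, D=4)
step 2: fire t1:  (A=3, B=5, C=3, D=4) → (A=3, B=7, C=6, D=4)
step 3: fire t0:  (A=3, B=7, C=6, D=4) → (A=1, B=7, C=7, D=4)

(A=1, B=7, C=7, D=4)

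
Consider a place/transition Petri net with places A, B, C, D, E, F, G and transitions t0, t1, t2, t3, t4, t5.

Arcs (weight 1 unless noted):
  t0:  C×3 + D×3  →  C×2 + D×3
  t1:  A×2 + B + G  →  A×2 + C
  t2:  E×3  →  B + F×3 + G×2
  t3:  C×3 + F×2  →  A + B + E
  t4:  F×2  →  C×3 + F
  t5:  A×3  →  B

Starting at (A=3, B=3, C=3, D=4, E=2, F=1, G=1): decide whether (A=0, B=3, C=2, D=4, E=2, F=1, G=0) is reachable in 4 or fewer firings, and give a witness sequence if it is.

step 1: fire t0:  (A=3, B=3, C=3, D=4, E=2, F=1, G=1) → (A=3, B=3, C=2, D=4, E=2, F=1, G=1)
step 2: fire t1:  (A=3, B=3, C=2, D=4, E=2, F=1, G=1) → (A=3, B=2, C=3, D=4, E=2, F=1, G=0)
step 3: fire t0:  (A=3, B=2, C=3, D=4, E=2, F=1, G=0) → (A=3, B=2, C=2, D=4, E=2, F=1, G=0)
step 4: fire t5:  (A=3, B=2, C=2, D=4, E=2, F=1, G=0) → (A=0, B=3, C=2, D=4, E=2, F=1, G=0)

YES — reachable via ⟨t0, t1, t0, t5⟩ (4 firings)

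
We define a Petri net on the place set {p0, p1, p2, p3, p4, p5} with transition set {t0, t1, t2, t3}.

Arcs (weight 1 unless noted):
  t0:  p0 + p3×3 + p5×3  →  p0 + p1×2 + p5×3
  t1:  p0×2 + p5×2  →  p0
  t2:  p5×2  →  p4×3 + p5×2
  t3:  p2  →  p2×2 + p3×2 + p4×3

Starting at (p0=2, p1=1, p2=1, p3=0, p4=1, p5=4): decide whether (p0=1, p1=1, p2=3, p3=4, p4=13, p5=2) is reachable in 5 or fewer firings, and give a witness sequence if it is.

YES — reachable via ⟨t1, t2, t2, t3, t3⟩ (5 firings)

step 1: fire t1:  (p0=2, p1=1, p2=1, p3=0, p4=1, p5=4) → (p0=1, p1=1, p2=1, p3=0, p4=1, p5=2)
step 2: fire t2:  (p0=1, p1=1, p2=1, p3=0, p4=1, p5=2) → (p0=1, p1=1, p2=1, p3=0, p4=4, p5=2)
step 3: fire t2:  (p0=1, p1=1, p2=1, p3=0, p4=4, p5=2) → (p0=1, p1=1, p2=1, p3=0, p4=7, p5=2)
step 4: fire t3:  (p0=1, p1=1, p2=1, p3=0, p4=7, p5=2) → (p0=1, p1=1, p2=2, p3=2, p4=10, p5=2)
step 5: fire t3:  (p0=1, p1=1, p2=2, p3=2, p4=10, p5=2) → (p0=1, p1=1, p2=3, p3=4, p4=13, p5=2)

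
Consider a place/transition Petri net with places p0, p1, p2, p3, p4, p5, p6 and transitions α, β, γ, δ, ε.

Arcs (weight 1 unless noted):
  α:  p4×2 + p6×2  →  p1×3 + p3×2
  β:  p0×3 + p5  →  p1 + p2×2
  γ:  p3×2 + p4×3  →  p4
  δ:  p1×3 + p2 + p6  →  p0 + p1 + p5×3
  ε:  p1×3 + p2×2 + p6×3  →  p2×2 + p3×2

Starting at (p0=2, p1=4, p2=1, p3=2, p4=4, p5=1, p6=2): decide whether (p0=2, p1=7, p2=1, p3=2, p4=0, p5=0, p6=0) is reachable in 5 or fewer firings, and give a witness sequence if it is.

depth 0: 1 marking
depth 1: 4 markings reached so far
depth 2: 7 markings reached so far
depth 3: 9 markings reached so far
depth 4: 10 markings reached so far
depth 5: 10 markings reached so far
(frontier empty at depth 5; search complete)
target is not among the 10 markings reachable within 5 steps

NO — not reachable within 5 firings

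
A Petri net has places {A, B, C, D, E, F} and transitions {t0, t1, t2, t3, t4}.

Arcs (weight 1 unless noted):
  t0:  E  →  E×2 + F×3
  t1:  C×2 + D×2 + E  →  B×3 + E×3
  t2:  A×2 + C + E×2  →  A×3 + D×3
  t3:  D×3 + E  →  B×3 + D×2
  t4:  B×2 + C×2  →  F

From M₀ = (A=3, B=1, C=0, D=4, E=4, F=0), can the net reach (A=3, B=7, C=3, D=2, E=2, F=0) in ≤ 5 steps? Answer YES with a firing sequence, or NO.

NO — not reachable within 5 firings

depth 0: 1 marking
depth 1: 3 markings reached so far
depth 2: 6 markings reached so far
depth 3: 9 markings reached so far
depth 4: 12 markings reached so far
depth 5: 15 markings reached so far
target is not among the 15 markings reachable within 5 steps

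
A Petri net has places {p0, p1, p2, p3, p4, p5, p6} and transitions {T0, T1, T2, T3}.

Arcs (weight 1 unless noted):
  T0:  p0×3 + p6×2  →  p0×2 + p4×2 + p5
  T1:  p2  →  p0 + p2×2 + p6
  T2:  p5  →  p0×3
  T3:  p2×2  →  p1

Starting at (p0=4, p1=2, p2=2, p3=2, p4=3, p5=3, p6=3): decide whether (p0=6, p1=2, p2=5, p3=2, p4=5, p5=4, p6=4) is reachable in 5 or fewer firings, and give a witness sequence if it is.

YES — reachable via ⟨T0, T1, T1, T1⟩ (4 firings)

step 1: fire T0:  (p0=4, p1=2, p2=2, p3=2, p4=3, p5=3, p6=3) → (p0=3, p1=2, p2=2, p3=2, p4=5, p5=4, p6=1)
step 2: fire T1:  (p0=3, p1=2, p2=2, p3=2, p4=5, p5=4, p6=1) → (p0=4, p1=2, p2=3, p3=2, p4=5, p5=4, p6=2)
step 3: fire T1:  (p0=4, p1=2, p2=3, p3=2, p4=5, p5=4, p6=2) → (p0=5, p1=2, p2=4, p3=2, p4=5, p5=4, p6=3)
step 4: fire T1:  (p0=5, p1=2, p2=4, p3=2, p4=5, p5=4, p6=3) → (p0=6, p1=2, p2=5, p3=2, p4=5, p5=4, p6=4)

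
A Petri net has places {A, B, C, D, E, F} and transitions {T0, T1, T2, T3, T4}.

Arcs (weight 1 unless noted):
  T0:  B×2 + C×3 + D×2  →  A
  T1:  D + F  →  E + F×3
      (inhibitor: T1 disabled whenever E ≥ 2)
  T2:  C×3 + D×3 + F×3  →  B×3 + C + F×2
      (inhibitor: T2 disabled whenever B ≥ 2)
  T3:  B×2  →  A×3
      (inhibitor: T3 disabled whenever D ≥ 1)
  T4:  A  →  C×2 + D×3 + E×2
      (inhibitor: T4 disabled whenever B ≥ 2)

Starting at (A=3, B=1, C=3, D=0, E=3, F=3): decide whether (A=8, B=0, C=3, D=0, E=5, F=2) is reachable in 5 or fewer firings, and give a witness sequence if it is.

YES — reachable via ⟨T4, T2, T3, T3⟩ (4 firings)

step 1: fire T4:  (A=3, B=1, C=3, D=0, E=3, F=3) → (A=2, B=1, C=5, D=3, E=5, F=3)
step 2: fire T2:  (A=2, B=1, C=5, D=3, E=5, F=3) → (A=2, B=4, C=3, D=0, E=5, F=2)
step 3: fire T3:  (A=2, B=4, C=3, D=0, E=5, F=2) → (A=5, B=2, C=3, D=0, E=5, F=2)
step 4: fire T3:  (A=5, B=2, C=3, D=0, E=5, F=2) → (A=8, B=0, C=3, D=0, E=5, F=2)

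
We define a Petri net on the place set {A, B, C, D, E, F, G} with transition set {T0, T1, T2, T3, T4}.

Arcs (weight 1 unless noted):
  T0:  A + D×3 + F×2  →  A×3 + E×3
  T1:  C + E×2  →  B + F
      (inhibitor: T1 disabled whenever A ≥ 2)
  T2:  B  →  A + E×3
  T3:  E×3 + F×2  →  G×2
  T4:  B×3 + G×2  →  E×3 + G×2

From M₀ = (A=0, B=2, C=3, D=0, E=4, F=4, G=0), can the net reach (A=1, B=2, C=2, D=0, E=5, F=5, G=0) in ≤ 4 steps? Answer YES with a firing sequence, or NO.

step 1: fire T1:  (A=0, B=2, C=3, D=0, E=4, F=4, G=0) → (A=0, B=3, C=2, D=0, E=2, F=5, G=0)
step 2: fire T2:  (A=0, B=3, C=2, D=0, E=2, F=5, G=0) → (A=1, B=2, C=2, D=0, E=5, F=5, G=0)

YES — reachable via ⟨T1, T2⟩ (2 firings)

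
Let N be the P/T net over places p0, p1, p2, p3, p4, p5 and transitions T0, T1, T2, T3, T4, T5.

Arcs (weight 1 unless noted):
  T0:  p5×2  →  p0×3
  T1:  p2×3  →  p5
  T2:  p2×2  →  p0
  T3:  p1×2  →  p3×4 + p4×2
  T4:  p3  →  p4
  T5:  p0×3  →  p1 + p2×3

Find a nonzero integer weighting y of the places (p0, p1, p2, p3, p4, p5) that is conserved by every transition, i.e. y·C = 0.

Incidence matrix C (rows=places, cols=transitions):
       T0   T1   T2   T3   T4   T5
   p0   3    0    1    0    0   -3
   p1   0    0    0   -2    0    1
   p2   0   -3   -2    0    0    3
   p3   0    0    0    4   -1    0
   p4   0    0    0    2    1    0
   p5  -2    1    0    0    0    0

Candidate y = [2, 3, 1, 1, 1, 3]; check y·C column-wise:
  col T0: 2·3 + 3·0 + 1·0 + 1·0 + 1·0 + 3·-2 = 0
  col T1: 2·0 + 3·0 + 1·-3 + 1·0 + 1·0 + 3·1 = 0
  col T2: 2·1 + 3·0 + 1·-2 + 1·0 + 1·0 + 3·0 = 0
  col T3: 2·0 + 3·-2 + 1·0 + 1·4 + 1·2 + 3·0 = 0
  col T4: 2·0 + 3·0 + 1·0 + 1·-1 + 1·1 + 3·0 = 0
  col T5: 2·-3 + 3·1 + 1·3 + 1·0 + 1·0 + 3·0 = 0

y = (p0:2, p1:3, p2:1, p3:1, p4:1, p5:3)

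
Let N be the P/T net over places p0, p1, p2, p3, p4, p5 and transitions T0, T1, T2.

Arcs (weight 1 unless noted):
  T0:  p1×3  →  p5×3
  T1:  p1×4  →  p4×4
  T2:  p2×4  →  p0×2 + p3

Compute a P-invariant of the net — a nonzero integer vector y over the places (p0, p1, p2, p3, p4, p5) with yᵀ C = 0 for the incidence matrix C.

y = (p0:2, p1:0, p2:1, p3:0, p4:0, p5:0)

Incidence matrix C (rows=places, cols=transitions):
       T0   T1   T2
   p0   0    0    2
   p1  -3   -4    0
   p2   0    0   -4
   p3   0    0    1
   p4   0    4    0
   p5   3    0    0

Candidate y = [2, 0, 1, 0, 0, 0]; check y·C column-wise:
  col T0: 2·0 + 0·-3 + 1·0 + 0·3 = 0
  col T1: 2·0 + 0·-4 + 1·0 + 0·4 = 0
  col T2: 2·2 + 1·-4 + 0·1 = 0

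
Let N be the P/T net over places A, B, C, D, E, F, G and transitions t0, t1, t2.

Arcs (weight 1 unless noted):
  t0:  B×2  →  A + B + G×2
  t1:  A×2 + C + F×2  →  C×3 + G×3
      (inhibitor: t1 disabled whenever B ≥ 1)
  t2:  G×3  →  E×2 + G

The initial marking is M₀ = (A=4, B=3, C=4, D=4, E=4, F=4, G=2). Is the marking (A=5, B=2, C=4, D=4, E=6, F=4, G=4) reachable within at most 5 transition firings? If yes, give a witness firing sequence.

depth 0: 1 marking
depth 1: 2 markings reached so far
depth 2: 4 markings reached so far
depth 3: 5 markings reached so far
depth 4: 6 markings reached so far
depth 5: 6 markings reached so far
(frontier empty at depth 5; search complete)
target is not among the 6 markings reachable within 5 steps

NO — not reachable within 5 firings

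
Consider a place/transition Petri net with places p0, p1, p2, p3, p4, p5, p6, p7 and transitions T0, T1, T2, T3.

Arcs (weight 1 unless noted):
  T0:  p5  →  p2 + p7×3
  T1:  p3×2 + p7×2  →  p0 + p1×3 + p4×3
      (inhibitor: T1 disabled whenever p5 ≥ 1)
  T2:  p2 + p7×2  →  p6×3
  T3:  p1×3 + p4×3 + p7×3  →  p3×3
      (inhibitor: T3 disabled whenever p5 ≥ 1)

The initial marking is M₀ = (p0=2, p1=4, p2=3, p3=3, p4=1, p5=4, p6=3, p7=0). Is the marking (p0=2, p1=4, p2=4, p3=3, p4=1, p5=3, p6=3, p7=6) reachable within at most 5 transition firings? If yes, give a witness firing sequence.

depth 0: 1 marking
depth 1: 2 markings reached so far
depth 2: 4 markings reached so far
depth 3: 6 markings reached so far
depth 4: 9 markings reached so far
depth 5: 13 markings reached so far
target is not among the 13 markings reachable within 5 steps

NO — not reachable within 5 firings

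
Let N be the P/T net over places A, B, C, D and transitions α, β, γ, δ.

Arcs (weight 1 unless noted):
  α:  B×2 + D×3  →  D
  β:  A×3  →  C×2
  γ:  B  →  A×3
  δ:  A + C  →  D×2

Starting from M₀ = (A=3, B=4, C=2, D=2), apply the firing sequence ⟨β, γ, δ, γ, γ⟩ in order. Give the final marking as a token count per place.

(A=8, B=1, C=3, D=4)

step 1: fire β:  (A=3, B=4, C=2, D=2) → (A=0, B=4, C=4, D=2)
step 2: fire γ:  (A=0, B=4, C=4, D=2) → (A=3, B=3, C=4, D=2)
step 3: fire δ:  (A=3, B=3, C=4, D=2) → (A=2, B=3, C=3, D=4)
step 4: fire γ:  (A=2, B=3, C=3, D=4) → (A=5, B=2, C=3, D=4)
step 5: fire γ:  (A=5, B=2, C=3, D=4) → (A=8, B=1, C=3, D=4)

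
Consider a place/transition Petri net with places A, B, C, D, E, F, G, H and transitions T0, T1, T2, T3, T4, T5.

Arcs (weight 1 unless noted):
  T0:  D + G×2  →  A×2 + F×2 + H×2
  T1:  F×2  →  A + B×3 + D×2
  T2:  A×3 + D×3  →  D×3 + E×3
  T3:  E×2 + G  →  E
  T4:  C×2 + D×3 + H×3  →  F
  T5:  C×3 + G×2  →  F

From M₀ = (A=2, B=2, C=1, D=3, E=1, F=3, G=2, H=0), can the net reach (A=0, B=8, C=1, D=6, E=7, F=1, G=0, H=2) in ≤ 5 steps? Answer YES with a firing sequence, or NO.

YES — reachable via ⟨T0, T1, T1, T2, T2⟩ (5 firings)

step 1: fire T0:  (A=2, B=2, C=1, D=3, E=1, F=3, G=2, H=0) → (A=4, B=2, C=1, D=2, E=1, F=5, G=0, H=2)
step 2: fire T1:  (A=4, B=2, C=1, D=2, E=1, F=5, G=0, H=2) → (A=5, B=5, C=1, D=4, E=1, F=3, G=0, H=2)
step 3: fire T1:  (A=5, B=5, C=1, D=4, E=1, F=3, G=0, H=2) → (A=6, B=8, C=1, D=6, E=1, F=1, G=0, H=2)
step 4: fire T2:  (A=6, B=8, C=1, D=6, E=1, F=1, G=0, H=2) → (A=3, B=8, C=1, D=6, E=4, F=1, G=0, H=2)
step 5: fire T2:  (A=3, B=8, C=1, D=6, E=4, F=1, G=0, H=2) → (A=0, B=8, C=1, D=6, E=7, F=1, G=0, H=2)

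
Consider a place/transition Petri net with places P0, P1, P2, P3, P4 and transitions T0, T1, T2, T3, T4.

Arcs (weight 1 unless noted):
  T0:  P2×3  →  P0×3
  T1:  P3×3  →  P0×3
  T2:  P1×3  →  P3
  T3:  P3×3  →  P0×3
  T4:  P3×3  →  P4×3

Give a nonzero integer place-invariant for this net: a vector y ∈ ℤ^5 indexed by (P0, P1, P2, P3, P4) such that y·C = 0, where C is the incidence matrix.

y = (P0:3, P1:1, P2:3, P3:3, P4:3)

Incidence matrix C (rows=places, cols=transitions):
       T0   T1   T2   T3   T4
   P0   3    3    0    3    0
   P1   0    0   -3    0    0
   P2  -3    0    0    0    0
   P3   0   -3    1   -3   -3
   P4   0    0    0    0    3

Candidate y = [3, 1, 3, 3, 3]; check y·C column-wise:
  col T0: 3·3 + 1·0 + 3·-3 + 3·0 + 3·0 = 0
  col T1: 3·3 + 1·0 + 3·0 + 3·-3 + 3·0 = 0
  col T2: 3·0 + 1·-3 + 3·0 + 3·1 + 3·0 = 0
  col T3: 3·3 + 1·0 + 3·0 + 3·-3 + 3·0 = 0
  col T4: 3·0 + 1·0 + 3·0 + 3·-3 + 3·3 = 0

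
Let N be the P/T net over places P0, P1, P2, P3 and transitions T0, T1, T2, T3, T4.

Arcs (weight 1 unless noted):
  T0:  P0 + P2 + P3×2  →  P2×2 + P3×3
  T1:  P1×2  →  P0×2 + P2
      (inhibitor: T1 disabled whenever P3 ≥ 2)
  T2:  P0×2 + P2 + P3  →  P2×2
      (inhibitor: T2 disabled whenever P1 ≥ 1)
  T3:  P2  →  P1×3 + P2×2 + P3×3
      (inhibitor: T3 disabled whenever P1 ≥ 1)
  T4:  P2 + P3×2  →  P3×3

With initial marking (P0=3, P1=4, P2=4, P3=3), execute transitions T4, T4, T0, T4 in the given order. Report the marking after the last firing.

(P0=2, P1=4, P2=2, P3=7)

step 1: fire T4:  (P0=3, P1=4, P2=4, P3=3) → (P0=3, P1=4, P2=3, P3=4)
step 2: fire T4:  (P0=3, P1=4, P2=3, P3=4) → (P0=3, P1=4, P2=2, P3=5)
step 3: fire T0:  (P0=3, P1=4, P2=2, P3=5) → (P0=2, P1=4, P2=3, P3=6)
step 4: fire T4:  (P0=2, P1=4, P2=3, P3=6) → (P0=2, P1=4, P2=2, P3=7)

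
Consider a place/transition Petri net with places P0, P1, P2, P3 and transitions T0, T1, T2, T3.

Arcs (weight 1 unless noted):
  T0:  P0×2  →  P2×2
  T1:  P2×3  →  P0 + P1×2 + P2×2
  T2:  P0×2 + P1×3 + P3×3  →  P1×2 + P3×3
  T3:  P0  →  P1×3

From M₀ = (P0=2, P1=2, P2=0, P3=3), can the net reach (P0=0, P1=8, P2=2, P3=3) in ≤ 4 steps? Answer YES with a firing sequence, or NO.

NO — not reachable within 4 firings

depth 0: 1 marking
depth 1: 3 markings reached so far
depth 2: 4 markings reached so far
depth 3: 4 markings reached so far
(frontier empty at depth 3; search complete)
target is not among the 4 markings reachable within 4 steps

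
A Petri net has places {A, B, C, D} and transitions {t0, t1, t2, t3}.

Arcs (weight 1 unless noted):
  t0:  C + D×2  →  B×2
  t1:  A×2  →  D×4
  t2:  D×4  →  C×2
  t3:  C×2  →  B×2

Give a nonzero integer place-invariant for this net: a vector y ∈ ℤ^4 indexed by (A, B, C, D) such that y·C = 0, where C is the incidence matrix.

Incidence matrix C (rows=places, cols=transitions):
       t0   t1   t2   t3
    A   0   -2    0    0
    B   2    0    0    2
    C  -1    0    2   -2
    D  -2    4   -4    0

Candidate y = [2, 2, 2, 1]; check y·C column-wise:
  col t0: 2·0 + 2·2 + 2·-1 + 1·-2 = 0
  col t1: 2·-2 + 2·0 + 2·0 + 1·4 = 0
  col t2: 2·0 + 2·0 + 2·2 + 1·-4 = 0
  col t3: 2·0 + 2·2 + 2·-2 + 1·0 = 0

y = (A:2, B:2, C:2, D:1)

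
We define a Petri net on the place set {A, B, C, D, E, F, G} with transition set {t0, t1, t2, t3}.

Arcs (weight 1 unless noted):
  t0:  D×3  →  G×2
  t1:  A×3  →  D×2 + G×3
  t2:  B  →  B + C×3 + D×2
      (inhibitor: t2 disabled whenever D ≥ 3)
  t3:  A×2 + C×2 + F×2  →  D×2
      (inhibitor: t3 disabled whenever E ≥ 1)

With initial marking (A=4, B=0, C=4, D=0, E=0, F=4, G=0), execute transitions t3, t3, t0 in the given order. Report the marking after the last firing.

step 1: fire t3:  (A=4, B=0, C=4, D=0, E=0, F=4, G=0) → (A=2, B=0, C=2, D=2, E=0, F=2, G=0)
step 2: fire t3:  (A=2, B=0, C=2, D=2, E=0, F=2, G=0) → (A=0, B=0, C=0, D=4, E=0, F=0, G=0)
step 3: fire t0:  (A=0, B=0, C=0, D=4, E=0, F=0, G=0) → (A=0, B=0, C=0, D=1, E=0, F=0, G=2)

(A=0, B=0, C=0, D=1, E=0, F=0, G=2)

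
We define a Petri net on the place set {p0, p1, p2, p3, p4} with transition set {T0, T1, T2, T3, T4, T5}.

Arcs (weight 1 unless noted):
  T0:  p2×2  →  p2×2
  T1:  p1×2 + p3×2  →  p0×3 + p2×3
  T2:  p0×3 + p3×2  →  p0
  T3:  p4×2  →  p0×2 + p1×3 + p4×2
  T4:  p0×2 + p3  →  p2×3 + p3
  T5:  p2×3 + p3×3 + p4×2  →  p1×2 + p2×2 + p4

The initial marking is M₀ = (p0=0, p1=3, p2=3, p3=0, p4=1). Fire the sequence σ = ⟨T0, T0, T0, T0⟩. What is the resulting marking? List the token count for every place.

step 1: fire T0:  (p0=0, p1=3, p2=3, p3=0, p4=1) → (p0=0, p1=3, p2=3, p3=0, p4=1)
step 2: fire T0:  (p0=0, p1=3, p2=3, p3=0, p4=1) → (p0=0, p1=3, p2=3, p3=0, p4=1)
step 3: fire T0:  (p0=0, p1=3, p2=3, p3=0, p4=1) → (p0=0, p1=3, p2=3, p3=0, p4=1)
step 4: fire T0:  (p0=0, p1=3, p2=3, p3=0, p4=1) → (p0=0, p1=3, p2=3, p3=0, p4=1)

(p0=0, p1=3, p2=3, p3=0, p4=1)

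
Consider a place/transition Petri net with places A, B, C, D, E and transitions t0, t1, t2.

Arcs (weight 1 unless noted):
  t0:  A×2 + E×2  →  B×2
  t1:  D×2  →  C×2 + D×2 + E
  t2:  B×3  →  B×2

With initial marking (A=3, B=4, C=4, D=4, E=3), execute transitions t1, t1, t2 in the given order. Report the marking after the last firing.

step 1: fire t1:  (A=3, B=4, C=4, D=4, E=3) → (A=3, B=4, C=6, D=4, E=4)
step 2: fire t1:  (A=3, B=4, C=6, D=4, E=4) → (A=3, B=4, C=8, D=4, E=5)
step 3: fire t2:  (A=3, B=4, C=8, D=4, E=5) → (A=3, B=3, C=8, D=4, E=5)

(A=3, B=3, C=8, D=4, E=5)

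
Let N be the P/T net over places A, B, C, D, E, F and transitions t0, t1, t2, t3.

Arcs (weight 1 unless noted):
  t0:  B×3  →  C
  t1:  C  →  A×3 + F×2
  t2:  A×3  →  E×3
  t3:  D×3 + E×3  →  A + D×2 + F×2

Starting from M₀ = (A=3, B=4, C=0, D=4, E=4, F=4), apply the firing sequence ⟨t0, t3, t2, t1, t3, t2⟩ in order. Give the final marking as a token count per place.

(A=2, B=1, C=0, D=2, E=4, F=10)

step 1: fire t0:  (A=3, B=4, C=0, D=4, E=4, F=4) → (A=3, B=1, C=1, D=4, E=4, F=4)
step 2: fire t3:  (A=3, B=1, C=1, D=4, E=4, F=4) → (A=4, B=1, C=1, D=3, E=1, F=6)
step 3: fire t2:  (A=4, B=1, C=1, D=3, E=1, F=6) → (A=1, B=1, C=1, D=3, E=4, F=6)
step 4: fire t1:  (A=1, B=1, C=1, D=3, E=4, F=6) → (A=4, B=1, C=0, D=3, E=4, F=8)
step 5: fire t3:  (A=4, B=1, C=0, D=3, E=4, F=8) → (A=5, B=1, C=0, D=2, E=1, F=10)
step 6: fire t2:  (A=5, B=1, C=0, D=2, E=1, F=10) → (A=2, B=1, C=0, D=2, E=4, F=10)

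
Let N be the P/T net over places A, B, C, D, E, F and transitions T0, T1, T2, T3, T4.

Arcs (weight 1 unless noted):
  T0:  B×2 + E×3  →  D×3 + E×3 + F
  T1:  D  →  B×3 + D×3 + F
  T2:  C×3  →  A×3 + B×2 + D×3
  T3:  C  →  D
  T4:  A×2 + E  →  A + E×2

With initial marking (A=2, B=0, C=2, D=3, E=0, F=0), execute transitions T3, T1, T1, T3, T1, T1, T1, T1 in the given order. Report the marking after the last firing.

step 1: fire T3:  (A=2, B=0, C=2, D=3, E=0, F=0) → (A=2, B=0, C=1, D=4, E=0, F=0)
step 2: fire T1:  (A=2, B=0, C=1, D=4, E=0, F=0) → (A=2, B=3, C=1, D=6, E=0, F=1)
step 3: fire T1:  (A=2, B=3, C=1, D=6, E=0, F=1) → (A=2, B=6, C=1, D=8, E=0, F=2)
step 4: fire T3:  (A=2, B=6, C=1, D=8, E=0, F=2) → (A=2, B=6, C=0, D=9, E=0, F=2)
step 5: fire T1:  (A=2, B=6, C=0, D=9, E=0, F=2) → (A=2, B=9, C=0, D=11, E=0, F=3)
step 6: fire T1:  (A=2, B=9, C=0, D=11, E=0, F=3) → (A=2, B=12, C=0, D=13, E=0, F=4)
step 7: fire T1:  (A=2, B=12, C=0, D=13, E=0, F=4) → (A=2, B=15, C=0, D=15, E=0, F=5)
step 8: fire T1:  (A=2, B=15, C=0, D=15, E=0, F=5) → (A=2, B=18, C=0, D=17, E=0, F=6)

(A=2, B=18, C=0, D=17, E=0, F=6)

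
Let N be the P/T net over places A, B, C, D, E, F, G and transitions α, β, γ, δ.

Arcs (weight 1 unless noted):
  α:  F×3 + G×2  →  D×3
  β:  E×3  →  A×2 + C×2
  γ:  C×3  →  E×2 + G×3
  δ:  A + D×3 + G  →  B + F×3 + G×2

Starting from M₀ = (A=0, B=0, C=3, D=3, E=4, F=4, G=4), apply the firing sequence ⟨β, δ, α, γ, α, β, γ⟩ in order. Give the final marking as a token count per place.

(A=3, B=1, C=1, D=6, E=2, F=1, G=7)

step 1: fire β:  (A=0, B=0, C=3, D=3, E=4, F=4, G=4) → (A=2, B=0, C=5, D=3, E=1, F=4, G=4)
step 2: fire δ:  (A=2, B=0, C=5, D=3, E=1, F=4, G=4) → (A=1, B=1, C=5, D=0, E=1, F=7, G=5)
step 3: fire α:  (A=1, B=1, C=5, D=0, E=1, F=7, G=5) → (A=1, B=1, C=5, D=3, E=1, F=4, G=3)
step 4: fire γ:  (A=1, B=1, C=5, D=3, E=1, F=4, G=3) → (A=1, B=1, C=2, D=3, E=3, F=4, G=6)
step 5: fire α:  (A=1, B=1, C=2, D=3, E=3, F=4, G=6) → (A=1, B=1, C=2, D=6, E=3, F=1, G=4)
step 6: fire β:  (A=1, B=1, C=2, D=6, E=3, F=1, G=4) → (A=3, B=1, C=4, D=6, E=0, F=1, G=4)
step 7: fire γ:  (A=3, B=1, C=4, D=6, E=0, F=1, G=4) → (A=3, B=1, C=1, D=6, E=2, F=1, G=7)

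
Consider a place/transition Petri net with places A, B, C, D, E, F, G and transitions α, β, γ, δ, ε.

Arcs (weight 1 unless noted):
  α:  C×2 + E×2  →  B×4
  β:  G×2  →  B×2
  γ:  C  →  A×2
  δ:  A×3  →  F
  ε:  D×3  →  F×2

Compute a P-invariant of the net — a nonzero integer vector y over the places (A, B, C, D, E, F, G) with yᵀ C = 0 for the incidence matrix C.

y = (A:1, B:0, C:2, D:2, E:-2, F:3, G:0)

Incidence matrix C (rows=places, cols=transitions):
        α    β    γ    δ    ε
    A   0    0    2   -3    0
    B   4    2    0    0    0
    C  -2    0   -1    0    0
    D   0    0    0    0   -3
    E  -2    0    0    0    0
    F   0    0    0    1    2
    G   0   -2    0    0    0

Candidate y = [1, 0, 2, 2, -2, 3, 0]; check y·C column-wise:
  col α: 1·0 + 0·4 + 2·-2 + 2·0 + -2·-2 + 3·0 = 0
  col β: 1·0 + 0·2 + 2·0 + 2·0 + -2·0 + 3·0 + 0·-2 = 0
  col γ: 1·2 + 2·-1 + 2·0 + -2·0 + 3·0 = 0
  col δ: 1·-3 + 2·0 + 2·0 + -2·0 + 3·1 = 0
  col ε: 1·0 + 2·0 + 2·-3 + -2·0 + 3·2 = 0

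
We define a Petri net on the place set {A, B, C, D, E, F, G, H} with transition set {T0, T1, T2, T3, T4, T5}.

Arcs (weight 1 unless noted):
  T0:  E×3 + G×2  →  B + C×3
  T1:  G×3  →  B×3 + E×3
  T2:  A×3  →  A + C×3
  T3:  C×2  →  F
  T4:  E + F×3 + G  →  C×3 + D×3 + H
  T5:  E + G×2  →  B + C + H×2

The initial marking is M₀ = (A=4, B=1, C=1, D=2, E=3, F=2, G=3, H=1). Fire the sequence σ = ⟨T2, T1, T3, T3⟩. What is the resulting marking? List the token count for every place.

(A=2, B=4, C=0, D=2, E=6, F=4, G=0, H=1)

step 1: fire T2:  (A=4, B=1, C=1, D=2, E=3, F=2, G=3, H=1) → (A=2, B=1, C=4, D=2, E=3, F=2, G=3, H=1)
step 2: fire T1:  (A=2, B=1, C=4, D=2, E=3, F=2, G=3, H=1) → (A=2, B=4, C=4, D=2, E=6, F=2, G=0, H=1)
step 3: fire T3:  (A=2, B=4, C=4, D=2, E=6, F=2, G=0, H=1) → (A=2, B=4, C=2, D=2, E=6, F=3, G=0, H=1)
step 4: fire T3:  (A=2, B=4, C=2, D=2, E=6, F=3, G=0, H=1) → (A=2, B=4, C=0, D=2, E=6, F=4, G=0, H=1)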